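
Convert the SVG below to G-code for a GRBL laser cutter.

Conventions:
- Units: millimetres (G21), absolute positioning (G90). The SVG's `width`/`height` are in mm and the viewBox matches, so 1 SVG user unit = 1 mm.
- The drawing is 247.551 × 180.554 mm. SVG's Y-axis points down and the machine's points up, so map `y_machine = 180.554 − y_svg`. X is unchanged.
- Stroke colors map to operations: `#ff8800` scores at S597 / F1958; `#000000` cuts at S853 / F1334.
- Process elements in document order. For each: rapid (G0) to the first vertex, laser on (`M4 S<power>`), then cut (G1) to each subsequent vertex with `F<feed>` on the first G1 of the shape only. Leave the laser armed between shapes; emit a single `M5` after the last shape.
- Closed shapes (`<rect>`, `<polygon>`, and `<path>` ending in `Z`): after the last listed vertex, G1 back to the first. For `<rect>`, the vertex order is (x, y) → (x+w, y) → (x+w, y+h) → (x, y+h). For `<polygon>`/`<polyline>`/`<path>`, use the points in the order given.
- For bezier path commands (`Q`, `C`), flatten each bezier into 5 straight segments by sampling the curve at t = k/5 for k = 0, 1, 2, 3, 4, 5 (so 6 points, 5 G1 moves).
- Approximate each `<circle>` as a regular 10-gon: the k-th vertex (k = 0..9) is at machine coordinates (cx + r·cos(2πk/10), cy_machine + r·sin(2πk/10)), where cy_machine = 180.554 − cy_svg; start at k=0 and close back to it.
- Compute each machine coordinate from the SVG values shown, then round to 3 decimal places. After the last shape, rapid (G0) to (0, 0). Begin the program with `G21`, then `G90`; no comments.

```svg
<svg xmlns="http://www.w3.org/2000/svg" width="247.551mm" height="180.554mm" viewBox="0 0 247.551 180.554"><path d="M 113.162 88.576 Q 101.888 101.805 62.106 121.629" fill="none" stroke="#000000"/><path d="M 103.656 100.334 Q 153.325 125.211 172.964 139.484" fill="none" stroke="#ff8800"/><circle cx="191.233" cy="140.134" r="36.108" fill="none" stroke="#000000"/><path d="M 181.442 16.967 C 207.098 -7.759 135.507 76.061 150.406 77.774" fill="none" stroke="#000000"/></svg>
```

viewBox `0 0 247.551 180.554` with mm width/height → 1 unit = 1 mm. Flip: y_m = 180.554 − y_svg.

**Shape 1** — `<path>` quadratic bezier, stroke `#000000` → cut (S853, F1334). Control points (SVG): P0=(113.162,88.576), P1=(101.888,101.805), P2=(62.106,121.629); sampled at t=k/5. Machine vertices: (113.162,91.978) → (107.512,86.423) → (99.582,80.340) → (89.370,73.729) → (76.878,66.591) → (62.106,58.925). Open path.

**Shape 2** — `<path>` quadratic bezier, stroke `#ff8800` → score (S597, F1958). Control points (SVG): P0=(103.656,100.334), P1=(153.325,125.211), P2=(172.964,139.484); sampled at t=k/5. Machine vertices: (103.656,80.220) → (122.322,70.693) → (138.586,62.015) → (152.448,54.185) → (163.907,47.203) → (172.964,41.070). Open path.

**Shape 3** — `<circle>` circle, stroke `#000000` → cut (S853, F1334). Machine vertices: (227.341,40.420) → (220.445,61.644) → (202.391,74.761) → (180.075,74.761) → (162.021,61.644) → (155.125,40.420) → (162.021,19.196) → (180.075,6.079) → (202.391,6.079) → (220.445,19.196) → (227.341,40.420). Closed: final G1 returns to the first vertex.

**Shape 4** — `<path>` cubic bezier, stroke `#000000` → cut (S853, F1334). Control points (SVG): P0=(181.442,16.967), P1=(207.098,-7.759), P2=(135.507,76.061), P3=(150.406,77.774); sampled at t=k/5. Machine vertices: (181.442,163.587) → (186.636,166.922) → (177.310,153.358) → (162.283,132.045) → (150.376,112.135) → (150.406,102.780). Open path.

G21
G90
G0 X113.162 Y91.978
M4 S853
G1 X107.512 Y86.423 F1334
G1 X99.582 Y80.340
G1 X89.370 Y73.729
G1 X76.878 Y66.591
G1 X62.106 Y58.925
G0 X103.656 Y80.220
M4 S597
G1 X122.322 Y70.693 F1958
G1 X138.586 Y62.015
G1 X152.448 Y54.185
G1 X163.907 Y47.203
G1 X172.964 Y41.070
G0 X227.341 Y40.420
M4 S853
G1 X220.445 Y61.644 F1334
G1 X202.391 Y74.761
G1 X180.075 Y74.761
G1 X162.021 Y61.644
G1 X155.125 Y40.420
G1 X162.021 Y19.196
G1 X180.075 Y6.079
G1 X202.391 Y6.079
G1 X220.445 Y19.196
G1 X227.341 Y40.420
G0 X181.442 Y163.587
M4 S853
G1 X186.636 Y166.922 F1334
G1 X177.310 Y153.358
G1 X162.283 Y132.045
G1 X150.376 Y112.135
G1 X150.406 Y102.780
M5
G0 X0.000 Y0.000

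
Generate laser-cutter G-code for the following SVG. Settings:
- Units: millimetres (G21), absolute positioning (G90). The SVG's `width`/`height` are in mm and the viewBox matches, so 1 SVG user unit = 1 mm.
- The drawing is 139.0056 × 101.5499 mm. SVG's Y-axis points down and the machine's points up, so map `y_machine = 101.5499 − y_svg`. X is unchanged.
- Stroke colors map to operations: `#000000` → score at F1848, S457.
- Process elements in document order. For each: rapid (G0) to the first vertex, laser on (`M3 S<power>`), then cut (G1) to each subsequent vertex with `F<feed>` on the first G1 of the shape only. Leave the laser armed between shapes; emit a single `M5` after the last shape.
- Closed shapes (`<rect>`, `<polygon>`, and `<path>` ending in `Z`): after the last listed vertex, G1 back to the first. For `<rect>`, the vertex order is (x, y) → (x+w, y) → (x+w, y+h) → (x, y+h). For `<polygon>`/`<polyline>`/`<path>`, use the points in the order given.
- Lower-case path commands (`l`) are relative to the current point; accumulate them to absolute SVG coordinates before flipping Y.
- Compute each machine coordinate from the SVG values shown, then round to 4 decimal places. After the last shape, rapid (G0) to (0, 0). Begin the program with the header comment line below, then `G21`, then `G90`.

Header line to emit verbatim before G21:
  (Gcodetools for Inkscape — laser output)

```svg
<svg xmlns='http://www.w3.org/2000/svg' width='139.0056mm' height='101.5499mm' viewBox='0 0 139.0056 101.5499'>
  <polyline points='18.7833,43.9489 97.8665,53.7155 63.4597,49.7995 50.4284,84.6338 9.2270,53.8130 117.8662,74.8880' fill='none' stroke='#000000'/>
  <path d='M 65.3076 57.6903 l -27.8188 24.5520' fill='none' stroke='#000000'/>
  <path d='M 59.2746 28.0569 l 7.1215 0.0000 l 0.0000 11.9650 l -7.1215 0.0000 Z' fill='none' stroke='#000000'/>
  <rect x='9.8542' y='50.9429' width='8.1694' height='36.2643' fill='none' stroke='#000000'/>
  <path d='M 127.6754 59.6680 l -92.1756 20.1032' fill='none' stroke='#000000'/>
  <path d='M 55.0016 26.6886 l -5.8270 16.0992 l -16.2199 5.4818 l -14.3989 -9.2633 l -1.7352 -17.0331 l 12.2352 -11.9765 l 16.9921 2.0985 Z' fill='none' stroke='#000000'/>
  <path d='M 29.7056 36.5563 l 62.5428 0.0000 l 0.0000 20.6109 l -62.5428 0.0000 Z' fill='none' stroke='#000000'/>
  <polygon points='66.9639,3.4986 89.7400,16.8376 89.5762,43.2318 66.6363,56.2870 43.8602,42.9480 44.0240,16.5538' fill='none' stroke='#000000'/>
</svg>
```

(Gcodetools for Inkscape — laser output)
G21
G90
G0 X18.7833 Y57.6010
M3 S457
G1 X97.8665 Y47.8344 F1848
G1 X63.4597 Y51.7504
G1 X50.4284 Y16.9161
G1 X9.2270 Y47.7369
G1 X117.8662 Y26.6619
G0 X65.3076 Y43.8596
M3 S457
G1 X37.4888 Y19.3076 F1848
G0 X59.2746 Y73.4930
M3 S457
G1 X66.3961 Y73.4930 F1848
G1 X66.3961 Y61.5280
G1 X59.2746 Y61.5280
G1 X59.2746 Y73.4930
G0 X9.8542 Y50.6070
M3 S457
G1 X18.0236 Y50.6070 F1848
G1 X18.0236 Y14.3427
G1 X9.8542 Y14.3427
G1 X9.8542 Y50.6070
G0 X127.6754 Y41.8819
M3 S457
G1 X35.4998 Y21.7787 F1848
G0 X55.0016 Y74.8613
M3 S457
G1 X49.1746 Y58.7621 F1848
G1 X32.9547 Y53.2803
G1 X18.5558 Y62.5436
G1 X16.8206 Y79.5767
G1 X29.0558 Y91.5532
G1 X46.0479 Y89.4547
G1 X55.0016 Y74.8613
G0 X29.7056 Y64.9936
M3 S457
G1 X92.2484 Y64.9936 F1848
G1 X92.2484 Y44.3827
G1 X29.7056 Y44.3827
G1 X29.7056 Y64.9936
G0 X66.9639 Y98.0513
M3 S457
G1 X89.7400 Y84.7123 F1848
G1 X89.5762 Y58.3181
G1 X66.6363 Y45.2629
G1 X43.8602 Y58.6019
G1 X44.0240 Y84.9961
G1 X66.9639 Y98.0513
M5
G0 X0.0000 Y0.0000

1 u = 1 mm; y_m = 101.5499 − y.

[1] `<polyline>` open polyline, #000000→score S457 F1848: (18.7833,57.6010) → (97.8665,47.8344) → (63.4597,51.7504) → (50.4284,16.9161) → (9.2270,47.7369) → (117.8662,26.6619)

[2] `<path>` line segment, #000000→score S457 F1848: (65.3076,43.8596) → (37.4888,19.3076)

[3] `<path>` rectangle, #000000→score S457 F1848: (59.2746,73.4930) → (66.3961,73.4930) → (66.3961,61.5280) → (59.2746,61.5280) → (59.2746,73.4930) (closed)

[4] `<rect>` rectangle, #000000→score S457 F1848: (9.8542,50.6070) → (18.0236,50.6070) → (18.0236,14.3427) → (9.8542,14.3427) → (9.8542,50.6070) (closed)

[5] `<path>` line segment, #000000→score S457 F1848: (127.6754,41.8819) → (35.4998,21.7787)

[6] `<path>` regular polygon, #000000→score S457 F1848: (55.0016,74.8613) → (49.1746,58.7621) → (32.9547,53.2803) → (18.5558,62.5436) → (16.8206,79.5767) → (29.0558,91.5532) → (46.0479,89.4547) → (55.0016,74.8613) (closed)

[7] `<path>` rectangle, #000000→score S457 F1848: (29.7056,64.9936) → (92.2484,64.9936) → (92.2484,44.3827) → (29.7056,44.3827) → (29.7056,64.9936) (closed)

[8] `<polygon>` regular polygon, #000000→score S457 F1848: (66.9639,98.0513) → (89.7400,84.7123) → (89.5762,58.3181) → (66.6363,45.2629) → (43.8602,58.6019) → (44.0240,84.9961) → (66.9639,98.0513) (closed)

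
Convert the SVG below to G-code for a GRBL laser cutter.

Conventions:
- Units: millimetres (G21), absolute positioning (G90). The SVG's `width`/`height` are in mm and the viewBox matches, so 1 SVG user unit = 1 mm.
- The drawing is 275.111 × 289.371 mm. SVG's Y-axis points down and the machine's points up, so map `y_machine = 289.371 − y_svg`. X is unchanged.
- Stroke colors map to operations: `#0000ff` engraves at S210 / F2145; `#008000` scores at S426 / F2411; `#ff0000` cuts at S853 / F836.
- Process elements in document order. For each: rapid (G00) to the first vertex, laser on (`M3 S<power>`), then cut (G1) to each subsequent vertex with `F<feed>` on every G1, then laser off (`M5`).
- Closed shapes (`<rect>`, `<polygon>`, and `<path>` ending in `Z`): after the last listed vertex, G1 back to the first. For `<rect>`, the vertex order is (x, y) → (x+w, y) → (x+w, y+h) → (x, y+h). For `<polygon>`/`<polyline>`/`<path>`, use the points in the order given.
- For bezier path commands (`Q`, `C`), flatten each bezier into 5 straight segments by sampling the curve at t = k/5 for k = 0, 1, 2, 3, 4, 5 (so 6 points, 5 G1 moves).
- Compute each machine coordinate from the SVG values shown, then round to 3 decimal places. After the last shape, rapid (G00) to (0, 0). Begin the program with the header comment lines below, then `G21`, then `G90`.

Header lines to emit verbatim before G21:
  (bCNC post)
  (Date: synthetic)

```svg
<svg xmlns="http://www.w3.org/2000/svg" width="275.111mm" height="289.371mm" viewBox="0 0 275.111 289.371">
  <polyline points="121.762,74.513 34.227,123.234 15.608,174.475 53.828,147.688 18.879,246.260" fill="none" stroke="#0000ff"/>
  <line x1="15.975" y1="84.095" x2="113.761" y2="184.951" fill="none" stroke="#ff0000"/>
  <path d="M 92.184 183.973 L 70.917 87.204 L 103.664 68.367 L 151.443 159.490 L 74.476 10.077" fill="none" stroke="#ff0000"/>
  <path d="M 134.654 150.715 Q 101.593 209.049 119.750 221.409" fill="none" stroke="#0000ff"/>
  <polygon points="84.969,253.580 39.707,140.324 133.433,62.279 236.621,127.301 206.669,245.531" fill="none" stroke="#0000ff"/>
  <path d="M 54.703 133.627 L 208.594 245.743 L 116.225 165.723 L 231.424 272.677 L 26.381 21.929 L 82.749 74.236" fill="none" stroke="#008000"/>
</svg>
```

(bCNC post)
(Date: synthetic)
G21
G90
G00 X121.762 Y214.858
M3 S210
G1 X34.227 Y166.137 F2145
G1 X15.608 Y114.896 F2145
G1 X53.828 Y141.683 F2145
G1 X18.879 Y43.111 F2145
M5
G00 X15.975 Y205.276
M3 S853
G1 X113.761 Y104.420 F836
M5
G00 X92.184 Y105.398
M3 S853
G1 X70.917 Y202.167 F836
G1 X103.664 Y221.004 F836
G1 X151.443 Y129.881 F836
G1 X74.476 Y279.294 F836
M5
G00 X134.654 Y138.656
M3 S210
G1 X123.478 Y117.161 F2145
G1 X116.400 Y99.345 F2145
G1 X113.419 Y85.206 F2145
G1 X114.536 Y74.745 F2145
G1 X119.750 Y67.962 F2145
M5
G00 X84.969 Y35.791
M3 S210
G1 X39.707 Y149.047 F2145
G1 X133.433 Y227.092 F2145
G1 X236.621 Y162.070 F2145
G1 X206.669 Y43.840 F2145
G1 X84.969 Y35.791 F2145
M5
G00 X54.703 Y155.744
M3 S426
G1 X208.594 Y43.628 F2411
G1 X116.225 Y123.648 F2411
G1 X231.424 Y16.694 F2411
G1 X26.381 Y267.442 F2411
G1 X82.749 Y215.135 F2411
M5
G00 X0.000 Y0.000

Since the viewBox matches the mm dimensions, user units are millimetres directly. The only transform is the Y-flip y_m = 289.371 − y_svg.

Shape 1 is a open polyline drawn with `<polyline>`. Its stroke #0000ff means engrave at S210, F2145. After flipping Y the toolpath is (121.762,214.858) → (34.227,166.137) → (15.608,114.896) → (53.828,141.683) → (18.879,43.111).

Shape 2 is a line segment drawn with `<line>`. Its stroke #ff0000 means cut at S853, F836. After flipping Y the toolpath is (15.975,205.276) → (113.761,104.420).

Shape 3 is a open polyline drawn with `<path>`. Its stroke #ff0000 means cut at S853, F836. After flipping Y the toolpath is (92.184,105.398) → (70.917,202.167) → (103.664,221.004) → (151.443,129.881) → (74.476,279.294).

Shape 4 is a quadratic bezier drawn with `<path>`. Its stroke #0000ff means engrave at S210, F2145. After flipping Y the toolpath is (134.654,138.656) → (123.478,117.161) → (116.400,99.345) → (113.419,85.206) → (114.536,74.745) → (119.750,67.962).

Shape 5 is a regular polygon drawn with `<polygon>`. Its stroke #0000ff means engrave at S210, F2145. After flipping Y the toolpath is (84.969,35.791) → (39.707,149.047) → (133.433,227.092) → (236.621,162.070) → (206.669,43.840) → (84.969,35.791), returning to the start.

Shape 6 is a open polyline drawn with `<path>`. Its stroke #008000 means score at S426, F2411. After flipping Y the toolpath is (54.703,155.744) → (208.594,43.628) → (116.225,123.648) → (231.424,16.694) → (26.381,267.442) → (82.749,215.135).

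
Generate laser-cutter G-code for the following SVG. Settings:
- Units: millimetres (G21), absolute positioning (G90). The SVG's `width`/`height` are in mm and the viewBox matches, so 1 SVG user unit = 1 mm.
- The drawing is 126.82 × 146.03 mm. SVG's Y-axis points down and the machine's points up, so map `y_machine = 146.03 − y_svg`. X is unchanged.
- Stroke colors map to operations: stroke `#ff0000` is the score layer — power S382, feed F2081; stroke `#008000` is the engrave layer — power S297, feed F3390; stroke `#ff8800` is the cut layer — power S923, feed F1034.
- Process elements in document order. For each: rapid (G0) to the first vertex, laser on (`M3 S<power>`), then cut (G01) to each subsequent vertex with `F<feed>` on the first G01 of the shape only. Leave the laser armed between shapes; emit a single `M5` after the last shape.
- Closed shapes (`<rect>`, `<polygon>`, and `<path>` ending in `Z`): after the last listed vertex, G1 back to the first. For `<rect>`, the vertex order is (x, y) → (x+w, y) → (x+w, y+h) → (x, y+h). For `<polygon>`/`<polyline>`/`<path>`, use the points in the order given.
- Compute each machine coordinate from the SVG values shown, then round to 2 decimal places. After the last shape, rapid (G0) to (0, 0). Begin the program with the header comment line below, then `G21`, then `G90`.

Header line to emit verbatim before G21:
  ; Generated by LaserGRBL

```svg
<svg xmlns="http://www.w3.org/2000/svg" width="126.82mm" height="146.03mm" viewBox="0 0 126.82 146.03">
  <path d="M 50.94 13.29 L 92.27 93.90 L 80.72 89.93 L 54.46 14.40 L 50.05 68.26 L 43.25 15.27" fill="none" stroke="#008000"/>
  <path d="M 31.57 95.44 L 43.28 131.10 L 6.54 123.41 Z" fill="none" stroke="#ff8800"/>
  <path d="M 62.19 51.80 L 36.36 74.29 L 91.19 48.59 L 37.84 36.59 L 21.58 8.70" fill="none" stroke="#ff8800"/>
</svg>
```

; Generated by LaserGRBL
G21
G90
G0 X50.94 Y132.74
M3 S297
G01 X92.27 Y52.13 F3390
G01 X80.72 Y56.10
G01 X54.46 Y131.63
G01 X50.05 Y77.77
G01 X43.25 Y130.76
G0 X31.57 Y50.59
M3 S923
G01 X43.28 Y14.93 F1034
G01 X6.54 Y22.62
G01 X31.57 Y50.59
G0 X62.19 Y94.23
M3 S923
G01 X36.36 Y71.74 F1034
G01 X91.19 Y97.44
G01 X37.84 Y109.44
G01 X21.58 Y137.33
M5
G0 X0.00 Y0.00

viewBox `0 0 126.82 146.03` with mm width/height → 1 unit = 1 mm. Flip: y_m = 146.03 − y_svg.

**Shape 1** — `<path>` open polyline, stroke `#008000` → engrave (S297, F3390). Machine vertices: (50.94,132.74) → (92.27,52.13) → (80.72,56.10) → (54.46,131.63) → (50.05,77.77) → (43.25,130.76). Open path.

**Shape 2** — `<path>` regular polygon, stroke `#ff8800` → cut (S923, F1034). Machine vertices: (31.57,50.59) → (43.28,14.93) → (6.54,22.62) → (31.57,50.59). Closed: final G1 returns to the first vertex.

**Shape 3** — `<path>` open polyline, stroke `#ff8800` → cut (S923, F1034). Machine vertices: (62.19,94.23) → (36.36,71.74) → (91.19,97.44) → (37.84,109.44) → (21.58,137.33). Open path.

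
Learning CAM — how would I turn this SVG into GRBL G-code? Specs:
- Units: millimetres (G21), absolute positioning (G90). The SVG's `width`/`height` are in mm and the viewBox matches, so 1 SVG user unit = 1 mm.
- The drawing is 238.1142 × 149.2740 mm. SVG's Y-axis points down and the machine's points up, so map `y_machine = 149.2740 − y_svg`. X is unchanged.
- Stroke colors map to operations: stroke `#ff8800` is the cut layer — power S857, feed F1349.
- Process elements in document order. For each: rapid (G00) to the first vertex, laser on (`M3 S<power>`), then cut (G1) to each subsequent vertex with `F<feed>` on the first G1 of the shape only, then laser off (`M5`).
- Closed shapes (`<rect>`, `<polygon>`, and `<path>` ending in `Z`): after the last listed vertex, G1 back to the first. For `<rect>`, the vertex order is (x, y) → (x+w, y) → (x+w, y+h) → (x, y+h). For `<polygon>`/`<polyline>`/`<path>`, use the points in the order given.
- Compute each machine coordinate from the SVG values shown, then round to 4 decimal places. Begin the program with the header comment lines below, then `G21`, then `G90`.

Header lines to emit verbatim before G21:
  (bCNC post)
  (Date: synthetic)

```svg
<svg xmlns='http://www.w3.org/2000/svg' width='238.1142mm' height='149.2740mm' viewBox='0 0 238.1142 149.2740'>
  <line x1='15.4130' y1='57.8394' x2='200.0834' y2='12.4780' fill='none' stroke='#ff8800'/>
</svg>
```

(bCNC post)
(Date: synthetic)
G21
G90
G00 X15.4130 Y91.4346
M3 S857
G1 X200.0834 Y136.7960 F1349
M5

Since the viewBox matches the mm dimensions, user units are millimetres directly. The only transform is the Y-flip y_m = 149.2740 − y_svg.

Shape 1 is a line segment drawn with `<line>`. Its stroke #ff8800 means cut at S857, F1349. After flipping Y the toolpath is (15.4130,91.4346) → (200.0834,136.7960).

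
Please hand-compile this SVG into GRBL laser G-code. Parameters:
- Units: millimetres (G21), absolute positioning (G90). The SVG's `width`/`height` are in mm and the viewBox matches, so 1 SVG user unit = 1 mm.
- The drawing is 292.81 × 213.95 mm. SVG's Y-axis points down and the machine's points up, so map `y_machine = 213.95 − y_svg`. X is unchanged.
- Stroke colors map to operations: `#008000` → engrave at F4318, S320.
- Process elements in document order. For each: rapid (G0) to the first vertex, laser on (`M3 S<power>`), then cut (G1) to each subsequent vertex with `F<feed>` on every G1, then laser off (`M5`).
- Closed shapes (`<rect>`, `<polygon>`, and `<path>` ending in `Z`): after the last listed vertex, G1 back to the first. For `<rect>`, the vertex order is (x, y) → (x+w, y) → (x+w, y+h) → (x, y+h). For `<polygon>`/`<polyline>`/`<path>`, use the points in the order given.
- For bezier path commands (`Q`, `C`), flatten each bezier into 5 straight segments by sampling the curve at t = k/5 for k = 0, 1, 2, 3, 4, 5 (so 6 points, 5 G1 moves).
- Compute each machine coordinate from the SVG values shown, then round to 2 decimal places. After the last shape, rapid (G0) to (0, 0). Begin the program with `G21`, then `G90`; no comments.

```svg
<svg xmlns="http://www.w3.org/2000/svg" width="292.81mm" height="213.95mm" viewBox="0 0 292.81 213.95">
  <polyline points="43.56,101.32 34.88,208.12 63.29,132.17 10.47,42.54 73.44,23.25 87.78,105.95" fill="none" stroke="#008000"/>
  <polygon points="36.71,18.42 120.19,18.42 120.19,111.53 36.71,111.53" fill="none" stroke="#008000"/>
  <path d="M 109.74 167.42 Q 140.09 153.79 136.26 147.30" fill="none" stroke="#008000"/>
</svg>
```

G21
G90
G0 X43.56 Y112.63
M3 S320
G1 X34.88 Y5.83 F4318
G1 X63.29 Y81.78 F4318
G1 X10.47 Y171.41 F4318
G1 X73.44 Y190.70 F4318
G1 X87.78 Y108.00 F4318
M5
G0 X36.71 Y195.53
M3 S320
G1 X120.19 Y195.53 F4318
G1 X120.19 Y102.42 F4318
G1 X36.71 Y102.42 F4318
G1 X36.71 Y195.53 F4318
M5
G0 X109.74 Y46.53
M3 S320
G1 X120.51 Y51.70 F4318
G1 X128.55 Y56.29 F4318
G1 X133.86 Y60.32 F4318
G1 X136.42 Y63.77 F4318
G1 X136.26 Y66.65 F4318
M5
G0 X0.00 Y0.00

viewBox `0 0 292.81 213.95` with mm width/height → 1 unit = 1 mm. Flip: y_m = 213.95 − y_svg.

**Shape 1** — `<polyline>` open polyline, stroke `#008000` → engrave (S320, F4318). Machine vertices: (43.56,112.63) → (34.88,5.83) → (63.29,81.78) → (10.47,171.41) → (73.44,190.70) → (87.78,108.00). Open path.

**Shape 2** — `<polygon>` rectangle, stroke `#008000` → engrave (S320, F4318). Machine vertices: (36.71,195.53) → (120.19,195.53) → (120.19,102.42) → (36.71,102.42) → (36.71,195.53). Closed: final G1 returns to the first vertex.

**Shape 3** — `<path>` quadratic bezier, stroke `#008000` → engrave (S320, F4318). Control points (SVG): P0=(109.74,167.42), P1=(140.09,153.79), P2=(136.26,147.30); sampled at t=k/5. Machine vertices: (109.74,46.53) → (120.51,51.70) → (128.55,56.29) → (133.86,60.32) → (136.42,63.77) → (136.26,66.65). Open path.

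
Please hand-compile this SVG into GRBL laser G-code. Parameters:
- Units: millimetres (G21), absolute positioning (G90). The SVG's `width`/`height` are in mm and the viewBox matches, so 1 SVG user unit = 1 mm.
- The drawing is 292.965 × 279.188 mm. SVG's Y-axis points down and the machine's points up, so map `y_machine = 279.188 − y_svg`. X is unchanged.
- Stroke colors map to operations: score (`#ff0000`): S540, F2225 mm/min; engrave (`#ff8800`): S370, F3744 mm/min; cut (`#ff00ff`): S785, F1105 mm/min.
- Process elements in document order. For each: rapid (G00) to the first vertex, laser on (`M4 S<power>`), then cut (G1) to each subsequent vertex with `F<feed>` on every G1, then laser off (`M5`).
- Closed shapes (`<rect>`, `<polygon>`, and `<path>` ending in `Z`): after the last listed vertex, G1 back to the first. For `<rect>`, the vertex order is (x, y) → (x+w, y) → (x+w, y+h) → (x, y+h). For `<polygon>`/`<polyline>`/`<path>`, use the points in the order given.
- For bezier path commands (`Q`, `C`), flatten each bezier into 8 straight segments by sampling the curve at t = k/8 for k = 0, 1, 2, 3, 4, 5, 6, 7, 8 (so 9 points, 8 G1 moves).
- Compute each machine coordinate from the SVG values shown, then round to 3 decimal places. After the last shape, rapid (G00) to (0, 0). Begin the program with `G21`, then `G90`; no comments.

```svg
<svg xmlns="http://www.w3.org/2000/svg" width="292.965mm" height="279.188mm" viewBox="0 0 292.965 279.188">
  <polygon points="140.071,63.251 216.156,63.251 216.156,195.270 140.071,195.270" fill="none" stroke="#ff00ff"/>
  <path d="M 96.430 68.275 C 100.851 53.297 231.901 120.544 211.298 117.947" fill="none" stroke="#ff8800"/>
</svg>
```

viewBox `0 0 292.965 279.188` with mm width/height → 1 unit = 1 mm. Flip: y_m = 279.188 − y_svg.

**Shape 1** — `<polygon>` rectangle, stroke `#ff00ff` → cut (S785, F1105). Machine vertices: (140.071,215.937) → (216.156,215.937) → (216.156,83.918) → (140.071,83.918) → (140.071,215.937). Closed: final G1 returns to the first vertex.

**Shape 2** — `<path>` cubic bezier, stroke `#ff8800` → engrave (S370, F3744). Control points (SVG): P0=(96.430,68.275), P1=(100.851,53.297), P2=(231.901,120.544), P3=(211.298,117.947); sampled at t=k/8. Machine vertices: (96.430,210.913) → (103.480,212.972) → (119.141,209.105) → (140.150,201.094) → (163.248,190.720) → (185.173,179.766) → (202.663,170.013) → (212.459,163.244) → (211.298,161.241). Open path.

G21
G90
G00 X140.071 Y215.937
M4 S785
G1 X216.156 Y215.937 F1105
G1 X216.156 Y83.918 F1105
G1 X140.071 Y83.918 F1105
G1 X140.071 Y215.937 F1105
M5
G00 X96.430 Y210.913
M4 S370
G1 X103.480 Y212.972 F3744
G1 X119.141 Y209.105 F3744
G1 X140.150 Y201.094 F3744
G1 X163.248 Y190.720 F3744
G1 X185.173 Y179.766 F3744
G1 X202.663 Y170.013 F3744
G1 X212.459 Y163.244 F3744
G1 X211.298 Y161.241 F3744
M5
G00 X0.000 Y0.000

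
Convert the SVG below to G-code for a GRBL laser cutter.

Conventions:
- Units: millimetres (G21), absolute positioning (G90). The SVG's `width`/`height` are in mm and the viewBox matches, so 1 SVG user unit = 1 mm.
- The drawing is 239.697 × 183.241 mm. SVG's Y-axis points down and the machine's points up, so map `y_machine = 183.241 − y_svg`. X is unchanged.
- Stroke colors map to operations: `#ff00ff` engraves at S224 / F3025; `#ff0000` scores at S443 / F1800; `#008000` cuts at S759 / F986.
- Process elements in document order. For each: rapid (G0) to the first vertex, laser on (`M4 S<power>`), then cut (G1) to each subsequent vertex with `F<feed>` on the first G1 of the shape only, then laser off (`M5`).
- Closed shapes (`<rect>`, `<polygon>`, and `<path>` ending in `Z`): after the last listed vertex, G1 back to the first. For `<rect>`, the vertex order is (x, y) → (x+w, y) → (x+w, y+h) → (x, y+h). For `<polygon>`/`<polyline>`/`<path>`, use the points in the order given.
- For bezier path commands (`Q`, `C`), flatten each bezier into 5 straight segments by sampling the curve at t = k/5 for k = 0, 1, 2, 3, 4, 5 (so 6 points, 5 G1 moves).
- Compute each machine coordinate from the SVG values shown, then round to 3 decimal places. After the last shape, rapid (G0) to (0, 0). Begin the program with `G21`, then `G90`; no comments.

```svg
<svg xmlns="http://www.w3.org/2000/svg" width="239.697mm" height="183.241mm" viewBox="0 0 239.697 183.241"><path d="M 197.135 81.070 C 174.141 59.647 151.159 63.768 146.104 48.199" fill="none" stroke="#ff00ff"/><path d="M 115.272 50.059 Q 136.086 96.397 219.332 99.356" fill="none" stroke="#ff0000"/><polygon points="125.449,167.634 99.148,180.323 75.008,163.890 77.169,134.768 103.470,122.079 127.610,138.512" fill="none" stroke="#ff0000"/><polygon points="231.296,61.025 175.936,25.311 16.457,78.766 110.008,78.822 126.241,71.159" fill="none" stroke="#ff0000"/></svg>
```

Since the viewBox matches the mm dimensions, user units are millimetres directly. The only transform is the Y-flip y_m = 183.241 − y_svg.

Shape 1 is a cubic bezier drawn with `<path>`. Its stroke #ff00ff means engrave at S224, F3025. After flipping Y the toolpath is (197.135,102.171) → (183.483,112.321) → (170.695,118.512) → (159.628,122.915) → (151.145,127.702) → (146.104,135.042).

Shape 2 is a quadratic bezier drawn with `<path>`. Its stroke #ff0000 means score at S443, F1800. After flipping Y the toolpath is (115.272,133.182) → (126.095,116.382) → (141.912,103.052) → (162.724,93.193) → (188.531,86.804) → (219.332,83.885).

Shape 3 is a regular polygon drawn with `<polygon>`. Its stroke #ff0000 means score at S443, F1800. After flipping Y the toolpath is (125.449,15.607) → (99.148,2.918) → (75.008,19.351) → (77.169,48.473) → (103.470,61.162) → (127.610,44.729) → (125.449,15.607), returning to the start.

Shape 4 is a closed polygon drawn with `<polygon>`. Its stroke #ff0000 means score at S443, F1800. After flipping Y the toolpath is (231.296,122.216) → (175.936,157.930) → (16.457,104.475) → (110.008,104.419) → (126.241,112.082) → (231.296,122.216), returning to the start.

G21
G90
G0 X197.135 Y102.171
M4 S224
G1 X183.483 Y112.321 F3025
G1 X170.695 Y118.512
G1 X159.628 Y122.915
G1 X151.145 Y127.702
G1 X146.104 Y135.042
M5
G0 X115.272 Y133.182
M4 S443
G1 X126.095 Y116.382 F1800
G1 X141.912 Y103.052
G1 X162.724 Y93.193
G1 X188.531 Y86.804
G1 X219.332 Y83.885
M5
G0 X125.449 Y15.607
M4 S443
G1 X99.148 Y2.918 F1800
G1 X75.008 Y19.351
G1 X77.169 Y48.473
G1 X103.470 Y61.162
G1 X127.610 Y44.729
G1 X125.449 Y15.607
M5
G0 X231.296 Y122.216
M4 S443
G1 X175.936 Y157.930 F1800
G1 X16.457 Y104.475
G1 X110.008 Y104.419
G1 X126.241 Y112.082
G1 X231.296 Y122.216
M5
G0 X0.000 Y0.000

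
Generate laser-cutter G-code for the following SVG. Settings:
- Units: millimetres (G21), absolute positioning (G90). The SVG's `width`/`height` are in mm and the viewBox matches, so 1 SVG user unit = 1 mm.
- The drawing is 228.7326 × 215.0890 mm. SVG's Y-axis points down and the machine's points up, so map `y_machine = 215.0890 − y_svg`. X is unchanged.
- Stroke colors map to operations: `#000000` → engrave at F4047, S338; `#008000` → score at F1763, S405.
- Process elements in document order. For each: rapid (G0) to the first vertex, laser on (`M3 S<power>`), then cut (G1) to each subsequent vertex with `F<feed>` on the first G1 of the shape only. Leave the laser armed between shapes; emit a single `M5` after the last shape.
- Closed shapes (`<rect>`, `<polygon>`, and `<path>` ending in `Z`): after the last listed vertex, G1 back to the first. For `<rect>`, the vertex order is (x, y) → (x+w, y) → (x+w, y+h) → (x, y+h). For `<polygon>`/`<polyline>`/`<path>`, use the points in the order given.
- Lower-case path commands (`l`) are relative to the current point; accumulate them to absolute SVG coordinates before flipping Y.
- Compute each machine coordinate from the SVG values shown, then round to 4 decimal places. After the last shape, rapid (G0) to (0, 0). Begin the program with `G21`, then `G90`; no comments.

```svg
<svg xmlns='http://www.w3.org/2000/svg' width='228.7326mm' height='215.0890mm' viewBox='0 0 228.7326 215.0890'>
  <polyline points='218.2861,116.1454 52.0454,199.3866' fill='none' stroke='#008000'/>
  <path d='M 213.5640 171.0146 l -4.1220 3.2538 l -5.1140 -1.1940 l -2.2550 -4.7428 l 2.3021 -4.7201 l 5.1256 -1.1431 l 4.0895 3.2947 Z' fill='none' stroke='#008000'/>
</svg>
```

1 u = 1 mm; y_m = 215.0890 − y.

[1] `<polyline>` line segment, #008000→score S405 F1763: (218.2861,98.9436) → (52.0454,15.7024)

[2] `<path>` regular polygon, #008000→score S405 F1763: (213.5640,44.0744) → (209.4420,40.8206) → (204.3280,42.0146) → (202.0730,46.7574) → (204.3751,51.4775) → (209.5007,52.6206) → (213.5902,49.3259) → (213.5640,44.0744) (closed)

G21
G90
G0 X218.2861 Y98.9436
M3 S405
G1 X52.0454 Y15.7024 F1763
G0 X213.5640 Y44.0744
M3 S405
G1 X209.4420 Y40.8206 F1763
G1 X204.3280 Y42.0146
G1 X202.0730 Y46.7574
G1 X204.3751 Y51.4775
G1 X209.5007 Y52.6206
G1 X213.5902 Y49.3259
G1 X213.5640 Y44.0744
M5
G0 X0.0000 Y0.0000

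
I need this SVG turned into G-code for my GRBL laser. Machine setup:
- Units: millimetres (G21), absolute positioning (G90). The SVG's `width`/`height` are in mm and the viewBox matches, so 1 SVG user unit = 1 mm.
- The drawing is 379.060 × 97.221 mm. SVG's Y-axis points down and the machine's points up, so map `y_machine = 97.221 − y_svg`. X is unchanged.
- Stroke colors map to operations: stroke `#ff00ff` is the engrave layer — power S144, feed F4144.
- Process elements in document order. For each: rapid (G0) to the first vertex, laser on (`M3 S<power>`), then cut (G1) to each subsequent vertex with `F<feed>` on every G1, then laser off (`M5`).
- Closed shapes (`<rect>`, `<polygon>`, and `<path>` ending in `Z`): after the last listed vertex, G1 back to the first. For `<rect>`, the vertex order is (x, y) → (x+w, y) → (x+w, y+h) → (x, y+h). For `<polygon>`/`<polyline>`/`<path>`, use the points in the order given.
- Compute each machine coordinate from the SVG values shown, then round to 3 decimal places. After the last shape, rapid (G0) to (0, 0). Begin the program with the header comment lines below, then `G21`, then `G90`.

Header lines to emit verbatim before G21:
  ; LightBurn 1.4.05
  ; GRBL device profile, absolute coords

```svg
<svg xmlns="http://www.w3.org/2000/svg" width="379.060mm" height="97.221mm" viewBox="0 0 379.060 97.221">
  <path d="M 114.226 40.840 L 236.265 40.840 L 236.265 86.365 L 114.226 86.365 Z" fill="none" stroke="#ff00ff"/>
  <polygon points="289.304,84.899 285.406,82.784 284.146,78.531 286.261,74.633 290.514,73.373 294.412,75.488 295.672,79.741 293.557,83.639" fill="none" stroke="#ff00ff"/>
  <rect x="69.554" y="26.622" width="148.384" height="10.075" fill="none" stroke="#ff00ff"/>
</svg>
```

Since the viewBox matches the mm dimensions, user units are millimetres directly. The only transform is the Y-flip y_m = 97.221 − y_svg.

Shape 1 is a rectangle drawn with `<path>`. Its stroke #ff00ff means engrave at S144, F4144. After flipping Y the toolpath is (114.226,56.381) → (236.265,56.381) → (236.265,10.856) → (114.226,10.856) → (114.226,56.381), returning to the start.

Shape 2 is a regular polygon drawn with `<polygon>`. Its stroke #ff00ff means engrave at S144, F4144. After flipping Y the toolpath is (289.304,12.322) → (285.406,14.437) → (284.146,18.690) → (286.261,22.588) → (290.514,23.848) → (294.412,21.733) → (295.672,17.480) → (293.557,13.582) → (289.304,12.322), returning to the start.

Shape 3 is a rectangle drawn with `<rect>`. Its stroke #ff00ff means engrave at S144, F4144. After flipping Y the toolpath is (69.554,70.599) → (217.938,70.599) → (217.938,60.524) → (69.554,60.524) → (69.554,70.599), returning to the start.

; LightBurn 1.4.05
; GRBL device profile, absolute coords
G21
G90
G0 X114.226 Y56.381
M3 S144
G1 X236.265 Y56.381 F4144
G1 X236.265 Y10.856 F4144
G1 X114.226 Y10.856 F4144
G1 X114.226 Y56.381 F4144
M5
G0 X289.304 Y12.322
M3 S144
G1 X285.406 Y14.437 F4144
G1 X284.146 Y18.690 F4144
G1 X286.261 Y22.588 F4144
G1 X290.514 Y23.848 F4144
G1 X294.412 Y21.733 F4144
G1 X295.672 Y17.480 F4144
G1 X293.557 Y13.582 F4144
G1 X289.304 Y12.322 F4144
M5
G0 X69.554 Y70.599
M3 S144
G1 X217.938 Y70.599 F4144
G1 X217.938 Y60.524 F4144
G1 X69.554 Y60.524 F4144
G1 X69.554 Y70.599 F4144
M5
G0 X0.000 Y0.000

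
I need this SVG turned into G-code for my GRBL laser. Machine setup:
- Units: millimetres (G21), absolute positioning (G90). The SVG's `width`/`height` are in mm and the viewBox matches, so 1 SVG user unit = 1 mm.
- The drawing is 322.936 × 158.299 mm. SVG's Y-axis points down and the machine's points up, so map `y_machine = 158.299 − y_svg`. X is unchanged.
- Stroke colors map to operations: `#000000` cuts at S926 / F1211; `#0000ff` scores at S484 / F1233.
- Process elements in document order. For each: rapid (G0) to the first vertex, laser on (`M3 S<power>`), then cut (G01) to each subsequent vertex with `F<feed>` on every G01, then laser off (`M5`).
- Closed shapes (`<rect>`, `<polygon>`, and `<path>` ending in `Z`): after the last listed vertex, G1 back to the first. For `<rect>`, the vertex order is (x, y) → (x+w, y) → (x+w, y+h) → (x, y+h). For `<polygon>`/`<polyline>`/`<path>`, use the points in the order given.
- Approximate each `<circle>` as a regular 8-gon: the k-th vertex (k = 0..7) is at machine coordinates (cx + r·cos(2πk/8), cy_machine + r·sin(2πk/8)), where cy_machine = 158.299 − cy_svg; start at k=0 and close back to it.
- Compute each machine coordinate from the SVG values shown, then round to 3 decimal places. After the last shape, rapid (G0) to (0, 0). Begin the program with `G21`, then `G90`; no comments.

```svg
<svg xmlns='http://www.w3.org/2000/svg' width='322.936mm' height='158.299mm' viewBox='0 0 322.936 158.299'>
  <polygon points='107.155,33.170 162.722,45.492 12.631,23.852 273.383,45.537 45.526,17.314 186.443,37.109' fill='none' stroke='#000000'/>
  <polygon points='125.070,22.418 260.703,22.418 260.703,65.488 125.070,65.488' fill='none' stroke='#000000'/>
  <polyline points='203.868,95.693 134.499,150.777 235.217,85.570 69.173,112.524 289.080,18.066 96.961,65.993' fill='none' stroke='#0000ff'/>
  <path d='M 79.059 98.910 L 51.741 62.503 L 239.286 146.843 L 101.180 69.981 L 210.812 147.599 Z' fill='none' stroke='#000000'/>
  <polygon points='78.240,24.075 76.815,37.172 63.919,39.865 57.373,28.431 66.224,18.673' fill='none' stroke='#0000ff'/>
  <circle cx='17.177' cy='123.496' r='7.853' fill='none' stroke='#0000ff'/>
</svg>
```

Since the viewBox matches the mm dimensions, user units are millimetres directly. The only transform is the Y-flip y_m = 158.299 − y_svg.

Shape 1 is a closed polygon drawn with `<polygon>`. Its stroke #000000 means cut at S926, F1211. After flipping Y the toolpath is (107.155,125.129) → (162.722,112.807) → (12.631,134.447) → (273.383,112.762) → (45.526,140.985) → (186.443,121.190) → (107.155,125.129), returning to the start.

Shape 2 is a rectangle drawn with `<polygon>`. Its stroke #000000 means cut at S926, F1211. After flipping Y the toolpath is (125.070,135.881) → (260.703,135.881) → (260.703,92.811) → (125.070,92.811) → (125.070,135.881), returning to the start.

Shape 3 is a open polyline drawn with `<polyline>`. Its stroke #0000ff means score at S484, F1233. After flipping Y the toolpath is (203.868,62.606) → (134.499,7.522) → (235.217,72.729) → (69.173,45.775) → (289.080,140.233) → (96.961,92.306).

Shape 4 is a closed polygon drawn with `<path>`. Its stroke #000000 means cut at S926, F1211. After flipping Y the toolpath is (79.059,59.389) → (51.741,95.796) → (239.286,11.456) → (101.180,88.318) → (210.812,10.700) → (79.059,59.389), returning to the start.

Shape 5 is a regular polygon drawn with `<polygon>`. Its stroke #0000ff means score at S484, F1233. After flipping Y the toolpath is (78.240,134.224) → (76.815,121.127) → (63.919,118.434) → (57.373,129.868) → (66.224,139.626) → (78.240,134.224), returning to the start.

Shape 6 is a circle drawn with `<circle>`. Its stroke #0000ff means score at S484, F1233. After flipping Y the toolpath is (25.030,34.803) → (22.730,40.356) → (17.177,42.656) → (11.624,40.356) → (9.324,34.803) → (11.624,29.250) → (17.177,26.950) → (22.730,29.250) → (25.030,34.803), returning to the start.

G21
G90
G0 X107.155 Y125.129
M3 S926
G01 X162.722 Y112.807 F1211
G01 X12.631 Y134.447 F1211
G01 X273.383 Y112.762 F1211
G01 X45.526 Y140.985 F1211
G01 X186.443 Y121.190 F1211
G01 X107.155 Y125.129 F1211
M5
G0 X125.070 Y135.881
M3 S926
G01 X260.703 Y135.881 F1211
G01 X260.703 Y92.811 F1211
G01 X125.070 Y92.811 F1211
G01 X125.070 Y135.881 F1211
M5
G0 X203.868 Y62.606
M3 S484
G01 X134.499 Y7.522 F1233
G01 X235.217 Y72.729 F1233
G01 X69.173 Y45.775 F1233
G01 X289.080 Y140.233 F1233
G01 X96.961 Y92.306 F1233
M5
G0 X79.059 Y59.389
M3 S926
G01 X51.741 Y95.796 F1211
G01 X239.286 Y11.456 F1211
G01 X101.180 Y88.318 F1211
G01 X210.812 Y10.700 F1211
G01 X79.059 Y59.389 F1211
M5
G0 X78.240 Y134.224
M3 S484
G01 X76.815 Y121.127 F1233
G01 X63.919 Y118.434 F1233
G01 X57.373 Y129.868 F1233
G01 X66.224 Y139.626 F1233
G01 X78.240 Y134.224 F1233
M5
G0 X25.030 Y34.803
M3 S484
G01 X22.730 Y40.356 F1233
G01 X17.177 Y42.656 F1233
G01 X11.624 Y40.356 F1233
G01 X9.324 Y34.803 F1233
G01 X11.624 Y29.250 F1233
G01 X17.177 Y26.950 F1233
G01 X22.730 Y29.250 F1233
G01 X25.030 Y34.803 F1233
M5
G0 X0.000 Y0.000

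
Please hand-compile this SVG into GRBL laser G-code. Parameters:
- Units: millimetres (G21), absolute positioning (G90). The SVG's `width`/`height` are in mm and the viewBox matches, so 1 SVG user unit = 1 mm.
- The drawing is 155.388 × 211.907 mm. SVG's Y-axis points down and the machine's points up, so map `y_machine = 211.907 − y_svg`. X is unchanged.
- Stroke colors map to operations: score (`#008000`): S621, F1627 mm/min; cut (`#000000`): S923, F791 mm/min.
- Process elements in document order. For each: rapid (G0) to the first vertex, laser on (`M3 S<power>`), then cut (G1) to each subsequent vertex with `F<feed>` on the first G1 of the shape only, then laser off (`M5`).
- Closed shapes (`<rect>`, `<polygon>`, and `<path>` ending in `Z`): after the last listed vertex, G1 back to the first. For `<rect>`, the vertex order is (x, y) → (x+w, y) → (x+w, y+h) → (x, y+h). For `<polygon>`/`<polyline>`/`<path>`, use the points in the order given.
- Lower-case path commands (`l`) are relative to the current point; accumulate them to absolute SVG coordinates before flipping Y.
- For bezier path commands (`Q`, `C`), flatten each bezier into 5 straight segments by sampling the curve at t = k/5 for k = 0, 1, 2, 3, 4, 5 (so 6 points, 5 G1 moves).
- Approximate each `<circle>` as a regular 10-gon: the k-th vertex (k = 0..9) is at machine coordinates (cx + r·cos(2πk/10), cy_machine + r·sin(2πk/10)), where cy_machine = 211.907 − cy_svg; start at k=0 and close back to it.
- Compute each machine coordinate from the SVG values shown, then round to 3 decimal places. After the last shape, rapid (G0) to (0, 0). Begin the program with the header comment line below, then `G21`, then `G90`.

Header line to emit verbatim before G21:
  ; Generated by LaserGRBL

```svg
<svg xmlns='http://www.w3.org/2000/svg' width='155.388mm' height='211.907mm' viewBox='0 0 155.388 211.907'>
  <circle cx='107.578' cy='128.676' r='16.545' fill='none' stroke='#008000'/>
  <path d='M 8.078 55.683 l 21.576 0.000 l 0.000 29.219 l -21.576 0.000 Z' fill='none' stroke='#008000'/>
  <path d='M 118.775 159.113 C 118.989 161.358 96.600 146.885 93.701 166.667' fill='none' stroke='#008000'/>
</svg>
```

; Generated by LaserGRBL
G21
G90
G0 X124.123 Y83.231
M3 S621
G1 X120.963 Y92.956 F1627
G1 X112.691 Y98.966
G1 X102.465 Y98.966
G1 X94.193 Y92.956
G1 X91.033 Y83.231
G1 X94.193 Y73.506
G1 X102.465 Y67.496
G1 X112.691 Y67.496
G1 X120.963 Y73.506
G1 X124.123 Y83.231
M5
G0 X8.078 Y156.224
M3 S621
G1 X29.654 Y156.224 F1627
G1 X29.654 Y127.005
G1 X8.078 Y127.005
G1 X8.078 Y156.224
M5
G0 X118.775 Y52.794
M3 S621
G1 X116.528 Y53.045 F1627
G1 X110.876 Y54.862
G1 X103.841 Y55.798
G1 X97.442 Y53.406
G1 X93.701 Y45.240
M5
G0 X0.000 Y0.000

viewBox `0 0 155.388 211.907` with mm width/height → 1 unit = 1 mm. Flip: y_m = 211.907 − y_svg.

**Shape 1** — `<circle>` circle, stroke `#008000` → score (S621, F1627). Machine vertices: (124.123,83.231) → (120.963,92.956) → (112.691,98.966) → (102.465,98.966) → (94.193,92.956) → (91.033,83.231) → (94.193,73.506) → (102.465,67.496) → (112.691,67.496) → (120.963,73.506) → (124.123,83.231). Closed: final G1 returns to the first vertex.

**Shape 2** — `<path>` rectangle, stroke `#008000` → score (S621, F1627). Machine vertices: (8.078,156.224) → (29.654,156.224) → (29.654,127.005) → (8.078,127.005) → (8.078,156.224). Closed: final G1 returns to the first vertex.

**Shape 3** — `<path>` cubic bezier, stroke `#008000` → score (S621, F1627). Control points (SVG): P0=(118.775,159.113), P1=(118.989,161.358), P2=(96.600,146.885), P3=(93.701,166.667); sampled at t=k/5. Machine vertices: (118.775,52.794) → (116.528,53.045) → (110.876,54.862) → (103.841,55.798) → (97.442,53.406) → (93.701,45.240). Open path.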